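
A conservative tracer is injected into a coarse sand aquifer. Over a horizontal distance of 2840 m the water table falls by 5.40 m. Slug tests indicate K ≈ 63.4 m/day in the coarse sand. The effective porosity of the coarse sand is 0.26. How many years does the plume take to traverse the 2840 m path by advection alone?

Hydraulic gradient i = Δh / L = 5.40 / 2840 = 0.001901.
Darcy flux q = K · i = 63.40 × 0.001901 = 0.1205 m/day.
Seepage velocity v = q / n_e = 0.1205 / 0.26 = 0.4637 m/day.
Travel time t = L / v = 2840 / 0.4637 = 6125 days = 16.77 years.

16.8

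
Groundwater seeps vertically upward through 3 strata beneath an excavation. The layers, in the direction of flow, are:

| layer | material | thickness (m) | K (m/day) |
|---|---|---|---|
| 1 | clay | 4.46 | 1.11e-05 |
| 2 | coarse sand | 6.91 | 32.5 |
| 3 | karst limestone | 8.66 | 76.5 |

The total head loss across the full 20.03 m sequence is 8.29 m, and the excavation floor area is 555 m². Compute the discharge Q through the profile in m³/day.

Flow is perpendicular to layering, so the layers act in series and the equivalent K is the thickness-weighted harmonic mean.
Total thickness L = 4.46 + 6.91 + 8.66 = 20.03 m.
Σ(b_i/K_i) = 4.46/1.11e-05 + 6.91/32.5 + 8.66/76.5 = 4.018e+05 d.
K_eq = L / Σ(b_i/K_i) = 20.03 / 4.018e+05 = 4.985e-05 m/day.
Q = K_eq · A · (Δh/L) = 4.985e-05 × 555 × (8.29/20.03) = 0.01145 m³/day.

0.0115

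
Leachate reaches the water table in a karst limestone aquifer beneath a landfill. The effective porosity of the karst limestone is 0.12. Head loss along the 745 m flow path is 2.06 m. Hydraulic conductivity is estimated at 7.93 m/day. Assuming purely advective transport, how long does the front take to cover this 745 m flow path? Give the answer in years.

11.2

Hydraulic gradient i = Δh / L = 2.06 / 745 = 0.002765.
Darcy flux q = K · i = 7.930 × 0.002765 = 0.02193 m/day.
Seepage velocity v = q / n_e = 0.02193 / 0.12 = 0.1827 m/day.
Travel time t = L / v = 745 / 0.1827 = 4077 days = 11.16 years.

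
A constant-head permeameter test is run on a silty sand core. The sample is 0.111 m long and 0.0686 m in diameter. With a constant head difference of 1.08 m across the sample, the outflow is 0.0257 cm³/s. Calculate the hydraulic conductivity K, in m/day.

0.0617

Cross-sectional area A = π·(d/2)² = π × (0.0686/2)² = 0.003696 m².
Convert discharge: 0.0257 cm³/s = 2.570e-08 m³/s.
Darcy's law rearranged: K = Q·L / (A·Δh) = 2.570e-08 × 0.111 / (0.003696 × 1.08) = 7.147e-07 m/s = 0.06175 m/day.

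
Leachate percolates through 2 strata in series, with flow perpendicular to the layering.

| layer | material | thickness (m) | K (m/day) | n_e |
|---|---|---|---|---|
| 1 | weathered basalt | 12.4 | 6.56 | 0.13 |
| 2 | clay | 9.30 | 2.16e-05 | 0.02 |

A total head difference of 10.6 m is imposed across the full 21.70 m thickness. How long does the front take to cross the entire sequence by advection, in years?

200

With flow normal to the layers, continuity requires the same specific discharge q through every layer.
Σ(b_i/K_i) = 12.4/6.56 + 9.30/2.16e-05 = 4.306e+05 d.
q = Δh / Σ(b_i/K_i) = 10.6 / 4.306e+05 = 2.462e-05 m/day.
In each layer the seepage velocity is v_i = q/n_i, so the layer transit time is t_i = b_i·n_i / q:
  layer 1 (weathered basalt): t_1 = 12.4 × 0.13 / 2.462e-05 = 65477 d
  layer 2 (clay): t_2 = 9.30 × 0.02 / 2.462e-05 = 7555 d
Total t = Σ t_i = 73032 days = 200.0 years.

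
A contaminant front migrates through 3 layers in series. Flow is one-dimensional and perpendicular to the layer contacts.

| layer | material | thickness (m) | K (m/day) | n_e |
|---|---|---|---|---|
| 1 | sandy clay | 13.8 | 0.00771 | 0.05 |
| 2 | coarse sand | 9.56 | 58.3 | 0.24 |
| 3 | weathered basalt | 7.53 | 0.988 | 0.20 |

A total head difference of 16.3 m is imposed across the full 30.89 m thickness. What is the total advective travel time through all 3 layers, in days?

495

With flow normal to the layers, continuity requires the same specific discharge q through every layer.
Σ(b_i/K_i) = 13.8/0.00771 + 9.56/58.3 + 7.53/0.988 = 1798 d.
q = Δh / Σ(b_i/K_i) = 16.3 / 1798 = 0.009067 m/day.
In each layer the seepage velocity is v_i = q/n_i, so the layer transit time is t_i = b_i·n_i / q:
  layer 1 (sandy clay): t_1 = 13.8 × 0.05 / 0.009067 = 76.10 d
  layer 2 (coarse sand): t_2 = 9.56 × 0.24 / 0.009067 = 253.0 d
  layer 3 (weathered basalt): t_3 = 7.53 × 0.20 / 0.009067 = 166.1 d
Total t = Σ t_i = 495.2 days.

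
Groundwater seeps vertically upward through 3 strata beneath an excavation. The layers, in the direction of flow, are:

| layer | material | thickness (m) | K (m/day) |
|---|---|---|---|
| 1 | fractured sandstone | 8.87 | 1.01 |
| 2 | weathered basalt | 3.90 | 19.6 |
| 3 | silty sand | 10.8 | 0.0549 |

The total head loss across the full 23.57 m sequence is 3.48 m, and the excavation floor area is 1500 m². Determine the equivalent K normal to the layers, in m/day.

0.115

Flow is perpendicular to layering, so the layers act in series and the equivalent K is the thickness-weighted harmonic mean.
Total thickness L = 8.87 + 3.90 + 10.8 = 23.57 m.
Σ(b_i/K_i) = 8.87/1.01 + 3.90/19.6 + 10.8/0.0549 = 205.7 d.
K_eq = L / Σ(b_i/K_i) = 23.57 / 205.7 = 0.1146 m/day.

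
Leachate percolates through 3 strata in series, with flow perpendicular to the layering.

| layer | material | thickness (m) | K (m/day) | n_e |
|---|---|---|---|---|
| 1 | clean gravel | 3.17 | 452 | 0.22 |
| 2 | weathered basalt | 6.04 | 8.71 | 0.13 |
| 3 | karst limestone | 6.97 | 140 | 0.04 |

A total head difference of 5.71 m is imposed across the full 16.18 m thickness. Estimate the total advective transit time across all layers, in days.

0.231

With flow normal to the layers, continuity requires the same specific discharge q through every layer.
Σ(b_i/K_i) = 3.17/452 + 6.04/8.71 + 6.97/140 = 0.7503 d.
q = Δh / Σ(b_i/K_i) = 5.71 / 0.7503 = 7.611 m/day.
In each layer the seepage velocity is v_i = q/n_i, so the layer transit time is t_i = b_i·n_i / q:
  layer 1 (clean gravel): t_1 = 3.17 × 0.22 / 7.611 = 0.09163 d
  layer 2 (weathered basalt): t_2 = 6.04 × 0.13 / 7.611 = 0.1032 d
  layer 3 (karst limestone): t_3 = 6.97 × 0.04 / 7.611 = 0.03663 d
Total t = Σ t_i = 0.2314 days.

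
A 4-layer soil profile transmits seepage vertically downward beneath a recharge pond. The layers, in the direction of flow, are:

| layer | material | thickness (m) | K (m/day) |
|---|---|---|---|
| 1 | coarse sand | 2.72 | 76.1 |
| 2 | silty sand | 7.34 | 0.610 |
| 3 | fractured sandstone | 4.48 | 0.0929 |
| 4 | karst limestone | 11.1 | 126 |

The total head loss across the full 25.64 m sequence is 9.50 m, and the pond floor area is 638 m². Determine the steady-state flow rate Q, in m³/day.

Flow is perpendicular to layering, so the layers act in series and the equivalent K is the thickness-weighted harmonic mean.
Total thickness L = 2.72 + 7.34 + 4.48 + 11.1 = 25.64 m.
Σ(b_i/K_i) = 2.72/76.1 + 7.34/0.610 + 4.48/0.0929 + 11.1/126 = 60.38 d.
K_eq = L / Σ(b_i/K_i) = 25.64 / 60.38 = 0.4246 m/day.
Q = K_eq · A · (Δh/L) = 0.4246 × 638 × (9.50/25.64) = 100.4 m³/day.

100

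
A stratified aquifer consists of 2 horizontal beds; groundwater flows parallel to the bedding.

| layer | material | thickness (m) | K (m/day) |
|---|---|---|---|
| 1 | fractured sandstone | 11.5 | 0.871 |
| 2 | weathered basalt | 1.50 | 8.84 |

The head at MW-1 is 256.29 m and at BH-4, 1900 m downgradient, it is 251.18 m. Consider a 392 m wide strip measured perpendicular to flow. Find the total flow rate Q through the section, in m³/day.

Flow is parallel to layering, so each bed carries its own Darcy discharge and the transmissivities add.
Σ(K_i·b_i) = 0.871×11.5 + 8.84×1.50 = 23.28 m²/day.
Hydraulic gradient i = (256.29 − 251.18) / 1900 = 5.11 / 1900 = 0.002689.
Q = Σ(K_i·b_i) · W · i = 23.28 × 392 × 0.002689 = 24.54 m³/day.

24.5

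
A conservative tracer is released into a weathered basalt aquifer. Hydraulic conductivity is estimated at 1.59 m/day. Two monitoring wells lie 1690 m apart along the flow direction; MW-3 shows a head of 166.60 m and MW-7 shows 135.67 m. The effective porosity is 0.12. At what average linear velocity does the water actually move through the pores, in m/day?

0.242

Hydraulic gradient i = (166.60 − 135.67) / 1690 = 30.93 / 1690 = 0.01830.
Darcy flux q = K · i = 1.590 × 0.01830 = 0.02910 m/day.
Seepage velocity v = q / n_e = 0.02910 / 0.12 = 0.2425 m/day.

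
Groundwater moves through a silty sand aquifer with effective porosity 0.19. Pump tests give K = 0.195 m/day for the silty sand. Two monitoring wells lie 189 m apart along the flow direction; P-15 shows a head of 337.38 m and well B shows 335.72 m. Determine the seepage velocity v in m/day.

0.00901

Hydraulic gradient i = (337.38 − 335.72) / 189 = 1.66 / 189 = 0.008783.
Darcy flux q = K · i = 0.1950 × 0.008783 = 0.001713 m/day.
Seepage velocity v = q / n_e = 0.001713 / 0.19 = 0.009014 m/day.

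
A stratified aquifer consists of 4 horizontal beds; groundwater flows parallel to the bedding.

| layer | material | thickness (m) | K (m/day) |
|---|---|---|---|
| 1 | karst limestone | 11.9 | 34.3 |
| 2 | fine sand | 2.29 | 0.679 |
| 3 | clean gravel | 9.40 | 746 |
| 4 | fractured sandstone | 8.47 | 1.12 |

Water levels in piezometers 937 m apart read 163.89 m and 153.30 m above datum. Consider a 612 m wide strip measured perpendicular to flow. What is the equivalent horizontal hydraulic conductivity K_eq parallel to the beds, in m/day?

232

Flow is parallel to layering, so each bed carries its own Darcy discharge and the transmissivities add.
Σ(K_i·b_i) = 34.3×11.9 + 0.679×2.29 + 746×9.40 + 1.12×8.47 = 7432 m²/day.
Total thickness b = 32.06 m, so K_eq = Σ(K_i·b_i)/b = 231.8 m/day.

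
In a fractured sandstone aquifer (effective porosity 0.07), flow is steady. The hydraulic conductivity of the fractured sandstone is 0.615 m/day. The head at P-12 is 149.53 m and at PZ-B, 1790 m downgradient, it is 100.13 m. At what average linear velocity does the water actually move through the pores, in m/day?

Hydraulic gradient i = (149.53 − 100.13) / 1790 = 49.4 / 1790 = 0.02760.
Darcy flux q = K · i = 0.6150 × 0.02760 = 0.01697 m/day.
Seepage velocity v = q / n_e = 0.01697 / 0.07 = 0.2425 m/day.

0.242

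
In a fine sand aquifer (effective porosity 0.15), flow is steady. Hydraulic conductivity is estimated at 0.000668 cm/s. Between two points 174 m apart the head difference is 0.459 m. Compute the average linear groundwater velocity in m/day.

0.0101

Convert K: 0.000668 cm/s × 864 = 0.5772 m/day.
Hydraulic gradient i = Δh / L = 0.459 / 174 = 0.002638.
Darcy flux q = K · i = 0.5772 × 0.002638 = 0.001522 m/day.
Seepage velocity v = q / n_e = 0.001522 / 0.15 = 0.01015 m/day.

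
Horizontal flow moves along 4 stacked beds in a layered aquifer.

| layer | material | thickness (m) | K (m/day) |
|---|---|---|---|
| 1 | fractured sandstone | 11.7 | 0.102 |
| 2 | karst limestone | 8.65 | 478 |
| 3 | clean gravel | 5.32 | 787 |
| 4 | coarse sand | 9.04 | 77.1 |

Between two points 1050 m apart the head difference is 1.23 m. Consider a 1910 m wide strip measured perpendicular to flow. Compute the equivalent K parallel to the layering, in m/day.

260

Flow is parallel to layering, so each bed carries its own Darcy discharge and the transmissivities add.
Σ(K_i·b_i) = 0.102×11.7 + 478×8.65 + 787×5.32 + 77.1×9.04 = 9020 m²/day.
Total thickness b = 34.71 m, so K_eq = Σ(K_i·b_i)/b = 259.9 m/day.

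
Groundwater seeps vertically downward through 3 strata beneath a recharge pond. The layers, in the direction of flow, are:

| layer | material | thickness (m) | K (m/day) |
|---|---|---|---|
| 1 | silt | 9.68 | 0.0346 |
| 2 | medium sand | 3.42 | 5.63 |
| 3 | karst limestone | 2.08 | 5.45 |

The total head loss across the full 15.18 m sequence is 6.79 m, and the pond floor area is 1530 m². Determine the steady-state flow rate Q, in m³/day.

Flow is perpendicular to layering, so the layers act in series and the equivalent K is the thickness-weighted harmonic mean.
Total thickness L = 9.68 + 3.42 + 2.08 = 15.18 m.
Σ(b_i/K_i) = 9.68/0.0346 + 3.42/5.63 + 2.08/5.45 = 280.8 d.
K_eq = L / Σ(b_i/K_i) = 15.18 / 280.8 = 0.05407 m/day.
Q = K_eq · A · (Δh/L) = 0.05407 × 1530 × (6.79/15.18) = 37.00 m³/day.

37.0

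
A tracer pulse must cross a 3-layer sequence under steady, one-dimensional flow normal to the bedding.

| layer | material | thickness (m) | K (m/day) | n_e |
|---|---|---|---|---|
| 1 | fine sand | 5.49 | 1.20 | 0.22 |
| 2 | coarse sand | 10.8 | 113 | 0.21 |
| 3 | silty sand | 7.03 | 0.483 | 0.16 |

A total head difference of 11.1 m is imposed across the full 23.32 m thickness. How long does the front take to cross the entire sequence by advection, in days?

7.97

With flow normal to the layers, continuity requires the same specific discharge q through every layer.
Σ(b_i/K_i) = 5.49/1.20 + 10.8/113 + 7.03/0.483 = 19.23 d.
q = Δh / Σ(b_i/K_i) = 11.1 / 19.23 = 0.5774 m/day.
In each layer the seepage velocity is v_i = q/n_i, so the layer transit time is t_i = b_i·n_i / q:
  layer 1 (fine sand): t_1 = 5.49 × 0.22 / 0.5774 = 2.092 d
  layer 2 (coarse sand): t_2 = 10.8 × 0.21 / 0.5774 = 3.928 d
  layer 3 (silty sand): t_3 = 7.03 × 0.16 / 0.5774 = 1.948 d
Total t = Σ t_i = 7.968 days.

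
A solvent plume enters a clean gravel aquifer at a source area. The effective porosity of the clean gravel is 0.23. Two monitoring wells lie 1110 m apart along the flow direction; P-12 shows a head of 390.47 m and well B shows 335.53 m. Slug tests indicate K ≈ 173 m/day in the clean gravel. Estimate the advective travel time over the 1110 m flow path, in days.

Hydraulic gradient i = (390.47 − 335.53) / 1110 = 54.94 / 1110 = 0.04950.
Darcy flux q = K · i = 173.0 × 0.04950 = 8.563 m/day.
Seepage velocity v = q / n_e = 8.563 / 0.23 = 37.23 m/day.
Travel time t = L / v = 1110 / 37.23 = 29.82 days.

29.8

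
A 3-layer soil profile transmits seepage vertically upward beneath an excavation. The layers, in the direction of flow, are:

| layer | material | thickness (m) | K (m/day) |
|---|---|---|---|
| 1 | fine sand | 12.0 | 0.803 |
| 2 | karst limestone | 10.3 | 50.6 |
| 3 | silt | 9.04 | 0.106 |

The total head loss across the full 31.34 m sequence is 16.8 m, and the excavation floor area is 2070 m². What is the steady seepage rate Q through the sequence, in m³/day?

346

Flow is perpendicular to layering, so the layers act in series and the equivalent K is the thickness-weighted harmonic mean.
Total thickness L = 12.0 + 10.3 + 9.04 = 31.34 m.
Σ(b_i/K_i) = 12.0/0.803 + 10.3/50.6 + 9.04/0.106 = 100.4 d.
K_eq = L / Σ(b_i/K_i) = 31.34 / 100.4 = 0.3121 m/day.
Q = K_eq · A · (Δh/L) = 0.3121 × 2070 × (16.8/31.34) = 346.3 m³/day.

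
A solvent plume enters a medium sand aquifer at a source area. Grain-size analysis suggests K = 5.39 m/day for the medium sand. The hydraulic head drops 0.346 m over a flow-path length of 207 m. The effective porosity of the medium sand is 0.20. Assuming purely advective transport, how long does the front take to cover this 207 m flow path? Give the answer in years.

12.6

Hydraulic gradient i = Δh / L = 0.346 / 207 = 0.001671.
Darcy flux q = K · i = 5.390 × 0.001671 = 0.009009 m/day.
Seepage velocity v = q / n_e = 0.009009 / 0.20 = 0.04505 m/day.
Travel time t = L / v = 207 / 0.04505 = 4595 days = 12.58 years.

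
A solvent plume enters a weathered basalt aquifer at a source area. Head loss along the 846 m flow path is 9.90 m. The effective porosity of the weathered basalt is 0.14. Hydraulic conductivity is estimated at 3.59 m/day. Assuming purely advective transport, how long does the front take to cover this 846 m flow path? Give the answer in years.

Hydraulic gradient i = Δh / L = 9.90 / 846 = 0.01170.
Darcy flux q = K · i = 3.590 × 0.01170 = 0.04201 m/day.
Seepage velocity v = q / n_e = 0.04201 / 0.14 = 0.3001 m/day.
Travel time t = L / v = 846 / 0.3001 = 2819 days = 7.719 years.

7.72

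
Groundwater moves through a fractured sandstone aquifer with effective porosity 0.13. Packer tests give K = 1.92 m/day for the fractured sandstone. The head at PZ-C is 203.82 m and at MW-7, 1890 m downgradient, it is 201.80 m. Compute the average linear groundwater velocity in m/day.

0.0158

Hydraulic gradient i = (203.82 − 201.80) / 1890 = 2.02 / 1890 = 0.001069.
Darcy flux q = K · i = 1.920 × 0.001069 = 0.002052 m/day.
Seepage velocity v = q / n_e = 0.002052 / 0.13 = 0.01579 m/day.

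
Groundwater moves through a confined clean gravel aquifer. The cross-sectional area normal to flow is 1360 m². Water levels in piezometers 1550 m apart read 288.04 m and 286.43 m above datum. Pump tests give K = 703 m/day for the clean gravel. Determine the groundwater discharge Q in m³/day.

993

Hydraulic gradient i = (288.04 − 286.43) / 1550 = 1.61 / 1550 = 0.001039.
Darcy's law: Q = K · A · i = 703.0 × 1360 × 0.001039 = 993.1 m³/day.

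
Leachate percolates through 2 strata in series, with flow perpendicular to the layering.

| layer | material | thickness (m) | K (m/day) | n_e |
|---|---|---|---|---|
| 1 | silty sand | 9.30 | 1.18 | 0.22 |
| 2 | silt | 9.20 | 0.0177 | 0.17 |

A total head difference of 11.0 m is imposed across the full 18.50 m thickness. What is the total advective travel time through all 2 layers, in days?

173

With flow normal to the layers, continuity requires the same specific discharge q through every layer.
Σ(b_i/K_i) = 9.30/1.18 + 9.20/0.0177 = 527.7 d.
q = Δh / Σ(b_i/K_i) = 11.0 / 527.7 = 0.02085 m/day.
In each layer the seepage velocity is v_i = q/n_i, so the layer transit time is t_i = b_i·n_i / q:
  layer 1 (silty sand): t_1 = 9.30 × 0.22 / 0.02085 = 98.14 d
  layer 2 (silt): t_2 = 9.20 × 0.17 / 0.02085 = 75.02 d
Total t = Σ t_i = 173.2 days.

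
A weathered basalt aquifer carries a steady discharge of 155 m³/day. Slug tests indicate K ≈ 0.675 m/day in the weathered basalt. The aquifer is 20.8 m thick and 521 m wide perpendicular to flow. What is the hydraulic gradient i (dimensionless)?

0.0212

Cross-sectional area A = 521 × 20.8 = 10837 m².
From Q = K·A·i, i = Q / (K·A) = 155 / (0.6750 × 10837) = 0.02119.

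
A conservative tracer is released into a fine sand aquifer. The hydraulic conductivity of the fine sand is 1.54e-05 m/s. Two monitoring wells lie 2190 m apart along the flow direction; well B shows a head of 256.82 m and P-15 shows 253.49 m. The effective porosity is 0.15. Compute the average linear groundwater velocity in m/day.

0.0135

Convert K: 1.54e-05 m/s × 86400 = 1.331 m/day.
Hydraulic gradient i = (256.82 − 253.49) / 2190 = 3.33 / 2190 = 0.001521.
Darcy flux q = K · i = 1.331 × 0.001521 = 0.002023 m/day.
Seepage velocity v = q / n_e = 0.002023 / 0.15 = 0.01349 m/day.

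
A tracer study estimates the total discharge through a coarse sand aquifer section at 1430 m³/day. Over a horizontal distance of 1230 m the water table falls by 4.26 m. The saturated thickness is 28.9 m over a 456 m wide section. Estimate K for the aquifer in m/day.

Cross-sectional area A = 456 × 28.9 = 13178 m².
Hydraulic gradient i = Δh / L = 4.26 / 1230 = 0.003463.
From Q = K·A·i, K = Q / (A·i) = 1430 / (13178 × 0.003463) = 31.33 m/day.

31.3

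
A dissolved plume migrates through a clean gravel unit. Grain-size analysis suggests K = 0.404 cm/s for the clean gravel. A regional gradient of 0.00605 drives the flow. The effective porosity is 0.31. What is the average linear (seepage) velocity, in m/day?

Convert K: 0.404 cm/s × 864 = 349.1 m/day.
Hydraulic gradient i = 0.00605.
Darcy flux q = K · i = 349.1 × 0.006050 = 2.112 m/day.
Seepage velocity v = q / n_e = 2.112 / 0.31 = 6.812 m/day.

6.81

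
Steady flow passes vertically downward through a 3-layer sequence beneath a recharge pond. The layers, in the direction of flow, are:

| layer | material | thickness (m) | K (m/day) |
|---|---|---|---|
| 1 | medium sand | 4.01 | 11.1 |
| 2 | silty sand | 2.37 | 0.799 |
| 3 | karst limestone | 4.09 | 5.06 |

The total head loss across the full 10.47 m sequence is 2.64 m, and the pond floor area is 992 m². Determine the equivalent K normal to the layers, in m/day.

Flow is perpendicular to layering, so the layers act in series and the equivalent K is the thickness-weighted harmonic mean.
Total thickness L = 4.01 + 2.37 + 4.09 = 10.47 m.
Σ(b_i/K_i) = 4.01/11.1 + 2.37/0.799 + 4.09/5.06 = 4.136 d.
K_eq = L / Σ(b_i/K_i) = 10.47 / 4.136 = 2.532 m/day.

2.53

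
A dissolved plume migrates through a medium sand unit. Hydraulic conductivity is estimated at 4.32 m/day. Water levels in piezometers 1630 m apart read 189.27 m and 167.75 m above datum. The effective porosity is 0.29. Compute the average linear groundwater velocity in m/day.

Hydraulic gradient i = (189.27 − 167.75) / 1630 = 21.52 / 1630 = 0.01320.
Darcy flux q = K · i = 4.320 × 0.01320 = 0.05703 m/day.
Seepage velocity v = q / n_e = 0.05703 / 0.29 = 0.1967 m/day.

0.197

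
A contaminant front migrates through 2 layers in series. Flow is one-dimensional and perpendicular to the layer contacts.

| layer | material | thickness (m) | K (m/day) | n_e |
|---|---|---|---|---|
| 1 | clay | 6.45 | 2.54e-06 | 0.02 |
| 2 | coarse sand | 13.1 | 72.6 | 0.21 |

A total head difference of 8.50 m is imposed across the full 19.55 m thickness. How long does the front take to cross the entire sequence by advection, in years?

2360

With flow normal to the layers, continuity requires the same specific discharge q through every layer.
Σ(b_i/K_i) = 6.45/2.54e-06 + 13.1/72.6 = 2.539e+06 d.
q = Δh / Σ(b_i/K_i) = 8.50 / 2.539e+06 = 3.347e-06 m/day.
In each layer the seepage velocity is v_i = q/n_i, so the layer transit time is t_i = b_i·n_i / q:
  layer 1 (clay): t_1 = 6.45 × 0.02 / 3.347e-06 = 38539 d
  layer 2 (coarse sand): t_2 = 13.1 × 0.21 / 3.347e-06 = 8.219e+05 d
Total t = Σ t_i = 8.604e+05 days = 2356 years.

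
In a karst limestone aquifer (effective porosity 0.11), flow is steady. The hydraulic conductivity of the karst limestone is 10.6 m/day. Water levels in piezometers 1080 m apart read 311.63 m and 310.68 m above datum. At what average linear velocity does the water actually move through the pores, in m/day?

0.0848

Hydraulic gradient i = (311.63 − 310.68) / 1080 = 0.95 / 1080 = 0.0008796.
Darcy flux q = K · i = 10.60 × 0.0008796 = 0.009324 m/day.
Seepage velocity v = q / n_e = 0.009324 / 0.11 = 0.08476 m/day.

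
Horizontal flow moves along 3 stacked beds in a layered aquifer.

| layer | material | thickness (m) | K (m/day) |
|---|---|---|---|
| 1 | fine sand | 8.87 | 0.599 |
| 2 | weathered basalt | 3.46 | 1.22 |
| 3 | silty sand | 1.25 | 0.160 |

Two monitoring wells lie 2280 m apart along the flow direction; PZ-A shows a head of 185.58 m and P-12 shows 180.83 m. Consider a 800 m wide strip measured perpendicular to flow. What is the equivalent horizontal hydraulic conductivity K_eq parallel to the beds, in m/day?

Flow is parallel to layering, so each bed carries its own Darcy discharge and the transmissivities add.
Σ(K_i·b_i) = 0.599×8.87 + 1.22×3.46 + 0.160×1.25 = 9.734 m²/day.
Total thickness b = 13.58 m, so K_eq = Σ(K_i·b_i)/b = 0.7168 m/day.

0.717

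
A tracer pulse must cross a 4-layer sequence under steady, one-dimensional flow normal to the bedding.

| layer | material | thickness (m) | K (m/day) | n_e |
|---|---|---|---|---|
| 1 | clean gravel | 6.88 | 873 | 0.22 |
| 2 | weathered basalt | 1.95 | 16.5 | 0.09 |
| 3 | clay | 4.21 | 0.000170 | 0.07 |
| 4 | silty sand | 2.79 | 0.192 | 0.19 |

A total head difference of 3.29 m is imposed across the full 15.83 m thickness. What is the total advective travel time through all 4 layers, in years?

51.8

With flow normal to the layers, continuity requires the same specific discharge q through every layer.
Σ(b_i/K_i) = 6.88/873 + 1.95/16.5 + 4.21/0.000170 + 2.79/0.192 = 24779 d.
q = Δh / Σ(b_i/K_i) = 3.29 / 24779 = 0.0001328 m/day.
In each layer the seepage velocity is v_i = q/n_i, so the layer transit time is t_i = b_i·n_i / q:
  layer 1 (clean gravel): t_1 = 6.88 × 0.22 / 0.0001328 = 11400 d
  layer 2 (weathered basalt): t_2 = 1.95 × 0.09 / 0.0001328 = 1322 d
  layer 3 (clay): t_3 = 4.21 × 0.07 / 0.0001328 = 2220 d
  layer 4 (silty sand): t_4 = 2.79 × 0.19 / 0.0001328 = 3993 d
Total t = Σ t_i = 18934 days = 51.84 years.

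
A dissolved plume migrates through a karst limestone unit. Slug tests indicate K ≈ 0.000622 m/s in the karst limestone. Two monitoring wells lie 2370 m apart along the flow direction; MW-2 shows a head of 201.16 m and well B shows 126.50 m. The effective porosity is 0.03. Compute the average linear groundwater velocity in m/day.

Convert K: 0.000622 m/s × 86400 = 53.74 m/day.
Hydraulic gradient i = (201.16 − 126.50) / 2370 = 74.66 / 2370 = 0.03150.
Darcy flux q = K · i = 53.74 × 0.03150 = 1.693 m/day.
Seepage velocity v = q / n_e = 1.693 / 0.03 = 56.43 m/day.

56.4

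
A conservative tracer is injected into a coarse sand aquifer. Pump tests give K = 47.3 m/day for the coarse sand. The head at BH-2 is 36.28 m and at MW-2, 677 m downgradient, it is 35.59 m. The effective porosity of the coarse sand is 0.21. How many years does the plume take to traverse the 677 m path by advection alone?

8.07

Hydraulic gradient i = (36.28 − 35.59) / 677 = 0.69 / 677 = 0.001019.
Darcy flux q = K · i = 47.30 × 0.001019 = 0.04821 m/day.
Seepage velocity v = q / n_e = 0.04821 / 0.21 = 0.2296 m/day.
Travel time t = L / v = 677 / 0.2296 = 2949 days = 8.074 years.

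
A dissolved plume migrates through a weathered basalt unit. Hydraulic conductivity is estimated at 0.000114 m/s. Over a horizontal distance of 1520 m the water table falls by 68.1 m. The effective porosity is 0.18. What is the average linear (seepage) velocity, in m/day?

2.45

Convert K: 0.000114 m/s × 86400 = 9.850 m/day.
Hydraulic gradient i = Δh / L = 68.1 / 1520 = 0.04480.
Darcy flux q = K · i = 9.850 × 0.04480 = 0.4413 m/day.
Seepage velocity v = q / n_e = 0.4413 / 0.18 = 2.452 m/day.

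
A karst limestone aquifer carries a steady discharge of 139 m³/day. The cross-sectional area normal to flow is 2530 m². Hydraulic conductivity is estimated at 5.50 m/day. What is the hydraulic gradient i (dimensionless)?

From Q = K·A·i, i = Q / (K·A) = 139 / (5.500 × 2530) = 0.009989.

0.00999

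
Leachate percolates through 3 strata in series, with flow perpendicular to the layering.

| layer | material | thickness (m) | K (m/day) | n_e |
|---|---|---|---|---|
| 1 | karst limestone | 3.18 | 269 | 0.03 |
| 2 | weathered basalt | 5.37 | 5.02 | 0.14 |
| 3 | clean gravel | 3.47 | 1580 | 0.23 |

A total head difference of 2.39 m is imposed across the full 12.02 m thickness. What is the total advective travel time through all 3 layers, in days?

0.746

With flow normal to the layers, continuity requires the same specific discharge q through every layer.
Σ(b_i/K_i) = 3.18/269 + 5.37/5.02 + 3.47/1580 = 1.084 d.
q = Δh / Σ(b_i/K_i) = 2.39 / 1.084 = 2.205 m/day.
In each layer the seepage velocity is v_i = q/n_i, so the layer transit time is t_i = b_i·n_i / q:
  layer 1 (karst limestone): t_1 = 3.18 × 0.03 / 2.205 = 0.04326 d
  layer 2 (weathered basalt): t_2 = 5.37 × 0.14 / 2.205 = 0.3409 d
  layer 3 (clean gravel): t_3 = 3.47 × 0.23 / 2.205 = 0.3619 d
Total t = Σ t_i = 0.7461 days.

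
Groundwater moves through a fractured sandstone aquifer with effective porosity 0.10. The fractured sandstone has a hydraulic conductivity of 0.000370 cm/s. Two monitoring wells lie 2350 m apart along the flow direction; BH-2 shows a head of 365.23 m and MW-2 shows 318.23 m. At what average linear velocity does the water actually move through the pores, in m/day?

Convert K: 0.000370 cm/s × 864 = 0.3197 m/day.
Hydraulic gradient i = (365.23 − 318.23) / 2350 = 47 / 2350 = 0.02000.
Darcy flux q = K · i = 0.3197 × 0.02000 = 0.006394 m/day.
Seepage velocity v = q / n_e = 0.006394 / 0.10 = 0.06394 m/day.

0.0639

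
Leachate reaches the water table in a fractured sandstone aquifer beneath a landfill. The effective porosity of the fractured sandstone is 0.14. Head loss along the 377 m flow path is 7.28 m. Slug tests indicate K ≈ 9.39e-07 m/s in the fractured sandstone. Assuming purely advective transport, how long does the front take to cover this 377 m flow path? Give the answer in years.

92.2

Convert K: 9.39e-07 m/s × 86400 = 0.08113 m/day.
Hydraulic gradient i = Δh / L = 7.28 / 377 = 0.01931.
Darcy flux q = K · i = 0.08113 × 0.01931 = 0.001567 m/day.
Seepage velocity v = q / n_e = 0.001567 / 0.14 = 0.01119 m/day.
Travel time t = L / v = 377 / 0.01119 = 33690 days = 92.24 years.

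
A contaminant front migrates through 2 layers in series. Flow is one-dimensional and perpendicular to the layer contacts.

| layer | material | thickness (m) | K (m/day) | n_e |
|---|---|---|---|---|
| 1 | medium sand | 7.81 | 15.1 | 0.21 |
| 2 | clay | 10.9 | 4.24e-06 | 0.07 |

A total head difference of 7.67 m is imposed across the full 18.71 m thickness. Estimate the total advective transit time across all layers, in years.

2210

With flow normal to the layers, continuity requires the same specific discharge q through every layer.
Σ(b_i/K_i) = 7.81/15.1 + 10.9/4.24e-06 = 2.571e+06 d.
q = Δh / Σ(b_i/K_i) = 7.67 / 2.571e+06 = 2.984e-06 m/day.
In each layer the seepage velocity is v_i = q/n_i, so the layer transit time is t_i = b_i·n_i / q:
  layer 1 (medium sand): t_1 = 7.81 × 0.21 / 2.984e-06 = 5.497e+05 d
  layer 2 (clay): t_2 = 10.9 × 0.07 / 2.984e-06 = 2.557e+05 d
Total t = Σ t_i = 8.054e+05 days = 2205 years.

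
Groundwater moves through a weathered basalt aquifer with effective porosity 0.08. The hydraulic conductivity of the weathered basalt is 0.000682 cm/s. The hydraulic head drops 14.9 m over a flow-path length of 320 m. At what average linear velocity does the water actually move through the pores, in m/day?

0.343

Convert K: 0.000682 cm/s × 864 = 0.5892 m/day.
Hydraulic gradient i = Δh / L = 14.9 / 320 = 0.04656.
Darcy flux q = K · i = 0.5892 × 0.04656 = 0.02744 m/day.
Seepage velocity v = q / n_e = 0.02744 / 0.08 = 0.3430 m/day.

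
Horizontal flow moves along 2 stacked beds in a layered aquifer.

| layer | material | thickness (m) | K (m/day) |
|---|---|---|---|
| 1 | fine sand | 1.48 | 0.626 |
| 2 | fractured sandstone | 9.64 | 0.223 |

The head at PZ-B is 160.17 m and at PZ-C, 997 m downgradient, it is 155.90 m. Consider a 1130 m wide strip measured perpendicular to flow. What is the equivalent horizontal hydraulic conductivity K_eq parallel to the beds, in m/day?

0.277

Flow is parallel to layering, so each bed carries its own Darcy discharge and the transmissivities add.
Σ(K_i·b_i) = 0.626×1.48 + 0.223×9.64 = 3.076 m²/day.
Total thickness b = 11.12 m, so K_eq = Σ(K_i·b_i)/b = 0.2766 m/day.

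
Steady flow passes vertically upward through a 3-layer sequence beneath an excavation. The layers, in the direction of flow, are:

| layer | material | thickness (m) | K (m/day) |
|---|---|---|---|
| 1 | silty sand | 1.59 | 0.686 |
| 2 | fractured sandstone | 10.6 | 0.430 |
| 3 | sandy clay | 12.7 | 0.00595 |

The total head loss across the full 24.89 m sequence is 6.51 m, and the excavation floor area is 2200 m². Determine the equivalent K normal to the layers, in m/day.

0.0115

Flow is perpendicular to layering, so the layers act in series and the equivalent K is the thickness-weighted harmonic mean.
Total thickness L = 1.59 + 10.6 + 12.7 = 24.89 m.
Σ(b_i/K_i) = 1.59/0.686 + 10.6/0.430 + 12.7/0.00595 = 2161 d.
K_eq = L / Σ(b_i/K_i) = 24.89 / 2161 = 0.01152 m/day.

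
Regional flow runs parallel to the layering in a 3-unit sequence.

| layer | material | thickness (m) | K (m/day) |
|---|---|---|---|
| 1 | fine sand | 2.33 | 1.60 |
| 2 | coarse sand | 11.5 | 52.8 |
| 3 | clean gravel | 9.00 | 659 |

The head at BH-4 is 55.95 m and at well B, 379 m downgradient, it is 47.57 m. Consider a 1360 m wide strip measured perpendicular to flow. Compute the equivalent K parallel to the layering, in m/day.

287

Flow is parallel to layering, so each bed carries its own Darcy discharge and the transmissivities add.
Σ(K_i·b_i) = 1.60×2.33 + 52.8×11.5 + 659×9.00 = 6542 m²/day.
Total thickness b = 22.83 m, so K_eq = Σ(K_i·b_i)/b = 286.5 m/day.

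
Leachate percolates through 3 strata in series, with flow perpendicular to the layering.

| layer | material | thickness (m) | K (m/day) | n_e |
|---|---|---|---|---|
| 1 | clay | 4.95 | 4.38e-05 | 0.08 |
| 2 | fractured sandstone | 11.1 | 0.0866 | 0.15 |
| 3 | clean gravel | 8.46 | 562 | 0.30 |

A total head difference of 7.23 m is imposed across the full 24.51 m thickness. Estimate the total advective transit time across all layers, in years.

With flow normal to the layers, continuity requires the same specific discharge q through every layer.
Σ(b_i/K_i) = 4.95/4.38e-05 + 11.1/0.0866 + 8.46/562 = 1.131e+05 d.
q = Δh / Σ(b_i/K_i) = 7.23 / 1.131e+05 = 6.390e-05 m/day.
In each layer the seepage velocity is v_i = q/n_i, so the layer transit time is t_i = b_i·n_i / q:
  layer 1 (clay): t_1 = 4.95 × 0.08 / 6.390e-05 = 6197 d
  layer 2 (fractured sandstone): t_2 = 11.1 × 0.15 / 6.390e-05 = 26055 d
  layer 3 (clean gravel): t_3 = 8.46 × 0.30 / 6.390e-05 = 39717 d
Total t = Σ t_i = 71970 days = 197.0 years.

197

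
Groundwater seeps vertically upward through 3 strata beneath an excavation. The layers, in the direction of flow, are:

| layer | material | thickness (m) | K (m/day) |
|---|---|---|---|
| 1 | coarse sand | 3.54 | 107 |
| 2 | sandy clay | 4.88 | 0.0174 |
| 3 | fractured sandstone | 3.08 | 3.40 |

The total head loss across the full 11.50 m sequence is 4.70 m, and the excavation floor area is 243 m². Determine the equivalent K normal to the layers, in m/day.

Flow is perpendicular to layering, so the layers act in series and the equivalent K is the thickness-weighted harmonic mean.
Total thickness L = 3.54 + 4.88 + 3.08 = 11.50 m.
Σ(b_i/K_i) = 3.54/107 + 4.88/0.0174 + 3.08/3.40 = 281.4 d.
K_eq = L / Σ(b_i/K_i) = 11.50 / 281.4 = 0.04087 m/day.

0.0409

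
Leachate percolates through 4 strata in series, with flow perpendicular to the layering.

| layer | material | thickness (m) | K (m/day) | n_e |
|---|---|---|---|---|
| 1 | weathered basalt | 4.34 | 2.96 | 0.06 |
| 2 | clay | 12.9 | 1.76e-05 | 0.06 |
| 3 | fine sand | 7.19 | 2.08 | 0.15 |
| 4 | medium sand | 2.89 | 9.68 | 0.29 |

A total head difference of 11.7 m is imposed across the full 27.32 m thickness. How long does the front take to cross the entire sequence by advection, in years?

With flow normal to the layers, continuity requires the same specific discharge q through every layer.
Σ(b_i/K_i) = 4.34/2.96 + 12.9/1.76e-05 + 7.19/2.08 + 2.89/9.68 = 7.330e+05 d.
q = Δh / Σ(b_i/K_i) = 11.7 / 7.330e+05 = 1.596e-05 m/day.
In each layer the seepage velocity is v_i = q/n_i, so the layer transit time is t_i = b_i·n_i / q:
  layer 1 (weathered basalt): t_1 = 4.34 × 0.06 / 1.596e-05 = 16313 d
  layer 2 (clay): t_2 = 12.9 × 0.06 / 1.596e-05 = 48488 d
  layer 3 (fine sand): t_3 = 7.19 × 0.15 / 1.596e-05 = 67564 d
  layer 4 (medium sand): t_4 = 2.89 × 0.29 / 1.596e-05 = 52504 d
Total t = Σ t_i = 1.849e+05 days = 506.1 years.

506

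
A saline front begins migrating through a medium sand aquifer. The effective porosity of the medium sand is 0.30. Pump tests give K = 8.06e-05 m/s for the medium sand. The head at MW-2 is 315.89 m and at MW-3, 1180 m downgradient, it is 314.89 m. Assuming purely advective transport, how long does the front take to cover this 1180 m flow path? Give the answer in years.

164

Convert K: 8.06e-05 m/s × 86400 = 6.964 m/day.
Hydraulic gradient i = (315.89 − 314.89) / 1180 = 1 / 1180 = 0.0008475.
Darcy flux q = K · i = 6.964 × 0.0008475 = 0.005902 m/day.
Seepage velocity v = q / n_e = 0.005902 / 0.30 = 0.01967 m/day.
Travel time t = L / v = 1180 / 0.01967 = 59984 days = 164.2 years.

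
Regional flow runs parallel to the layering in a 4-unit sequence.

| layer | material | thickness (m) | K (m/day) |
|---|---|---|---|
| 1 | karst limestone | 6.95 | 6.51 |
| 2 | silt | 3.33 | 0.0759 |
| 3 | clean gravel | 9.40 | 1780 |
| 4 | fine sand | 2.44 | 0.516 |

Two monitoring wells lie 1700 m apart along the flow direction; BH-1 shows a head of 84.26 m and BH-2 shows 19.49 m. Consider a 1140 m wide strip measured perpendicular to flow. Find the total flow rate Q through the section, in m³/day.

Flow is parallel to layering, so each bed carries its own Darcy discharge and the transmissivities add.
Σ(K_i·b_i) = 6.51×6.95 + 0.0759×3.33 + 1780×9.40 + 0.516×2.44 = 16779 m²/day.
Hydraulic gradient i = (84.26 − 19.49) / 1700 = 64.77 / 1700 = 0.03810.
Q = Σ(K_i·b_i) · W · i = 16779 × 1140 × 0.03810 = 7.288e+05 m³/day.

729000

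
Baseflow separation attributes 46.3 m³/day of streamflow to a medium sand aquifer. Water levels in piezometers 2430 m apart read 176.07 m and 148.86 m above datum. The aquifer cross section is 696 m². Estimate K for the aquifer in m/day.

Hydraulic gradient i = (176.07 − 148.86) / 2430 = 27.21 / 2430 = 0.01120.
From Q = K·A·i, K = Q / (A·i) = 46.3 / (696.0 × 0.01120) = 5.941 m/day.

5.94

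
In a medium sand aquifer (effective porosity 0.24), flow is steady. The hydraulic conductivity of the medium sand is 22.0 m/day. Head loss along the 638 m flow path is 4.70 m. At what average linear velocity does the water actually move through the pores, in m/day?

0.675

Hydraulic gradient i = Δh / L = 4.70 / 638 = 0.007367.
Darcy flux q = K · i = 22.00 × 0.007367 = 0.1621 m/day.
Seepage velocity v = q / n_e = 0.1621 / 0.24 = 0.6753 m/day.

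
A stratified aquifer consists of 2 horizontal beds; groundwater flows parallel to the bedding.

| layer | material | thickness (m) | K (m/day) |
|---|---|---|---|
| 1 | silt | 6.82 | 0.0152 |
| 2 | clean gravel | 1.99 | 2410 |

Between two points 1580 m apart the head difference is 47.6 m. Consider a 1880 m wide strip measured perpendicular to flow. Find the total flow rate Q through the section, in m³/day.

Flow is parallel to layering, so each bed carries its own Darcy discharge and the transmissivities add.
Σ(K_i·b_i) = 0.0152×6.82 + 2410×1.99 = 4796 m²/day.
Hydraulic gradient i = Δh / L = 47.6 / 1580 = 0.03013.
Q = Σ(K_i·b_i) · W · i = 4796 × 1880 × 0.03013 = 2.716e+05 m³/day.

272000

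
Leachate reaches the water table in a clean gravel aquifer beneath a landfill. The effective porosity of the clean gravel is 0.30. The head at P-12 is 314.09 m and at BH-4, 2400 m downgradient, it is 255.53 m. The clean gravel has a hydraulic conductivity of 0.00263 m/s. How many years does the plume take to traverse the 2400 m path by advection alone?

Convert K: 0.00263 m/s × 86400 = 227.2 m/day.
Hydraulic gradient i = (314.09 − 255.53) / 2400 = 58.56 / 2400 = 0.02440.
Darcy flux q = K · i = 227.2 × 0.02440 = 5.544 m/day.
Seepage velocity v = q / n_e = 5.544 / 0.30 = 18.48 m/day.
Travel time t = L / v = 2400 / 18.48 = 129.9 days = 0.3555 years.

0.356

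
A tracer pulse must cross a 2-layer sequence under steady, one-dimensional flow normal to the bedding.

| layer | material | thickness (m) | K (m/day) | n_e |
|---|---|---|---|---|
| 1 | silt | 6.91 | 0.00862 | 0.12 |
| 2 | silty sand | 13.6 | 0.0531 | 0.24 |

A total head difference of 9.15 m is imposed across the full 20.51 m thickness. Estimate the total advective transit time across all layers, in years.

With flow normal to the layers, continuity requires the same specific discharge q through every layer.
Σ(b_i/K_i) = 6.91/0.00862 + 13.6/0.0531 = 1058 d.
q = Δh / Σ(b_i/K_i) = 9.15 / 1058 = 0.008650 m/day.
In each layer the seepage velocity is v_i = q/n_i, so the layer transit time is t_i = b_i·n_i / q:
  layer 1 (silt): t_1 = 6.91 × 0.12 / 0.008650 = 95.86 d
  layer 2 (silty sand): t_2 = 13.6 × 0.24 / 0.008650 = 377.3 d
Total t = Σ t_i = 473.2 days = 1.295 years.

1.30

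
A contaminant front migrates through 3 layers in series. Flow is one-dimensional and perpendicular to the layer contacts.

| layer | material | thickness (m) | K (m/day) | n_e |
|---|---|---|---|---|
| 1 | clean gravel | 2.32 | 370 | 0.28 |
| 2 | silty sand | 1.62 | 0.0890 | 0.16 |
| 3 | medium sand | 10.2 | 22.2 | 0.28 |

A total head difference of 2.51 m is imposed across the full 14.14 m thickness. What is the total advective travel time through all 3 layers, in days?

28.0

With flow normal to the layers, continuity requires the same specific discharge q through every layer.
Σ(b_i/K_i) = 2.32/370 + 1.62/0.0890 + 10.2/22.2 = 18.67 d.
q = Δh / Σ(b_i/K_i) = 2.51 / 18.67 = 0.1345 m/day.
In each layer the seepage velocity is v_i = q/n_i, so the layer transit time is t_i = b_i·n_i / q:
  layer 1 (clean gravel): t_1 = 2.32 × 0.28 / 0.1345 = 4.831 d
  layer 2 (silty sand): t_2 = 1.62 × 0.16 / 0.1345 = 1.928 d
  layer 3 (medium sand): t_3 = 10.2 × 0.28 / 0.1345 = 21.24 d
Total t = Σ t_i = 28.00 days.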